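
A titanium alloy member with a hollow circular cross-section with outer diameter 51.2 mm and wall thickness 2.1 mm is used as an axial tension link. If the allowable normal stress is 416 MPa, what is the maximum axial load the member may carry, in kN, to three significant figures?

135 kN

A = 323.9 mm².
P_max = σ_allow · A = 416 · 323.9 = 134800 N = 134.8 kN.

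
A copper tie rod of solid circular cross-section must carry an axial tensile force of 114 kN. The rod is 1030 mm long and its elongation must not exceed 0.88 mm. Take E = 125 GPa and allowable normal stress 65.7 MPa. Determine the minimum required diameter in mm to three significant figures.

47.0 mm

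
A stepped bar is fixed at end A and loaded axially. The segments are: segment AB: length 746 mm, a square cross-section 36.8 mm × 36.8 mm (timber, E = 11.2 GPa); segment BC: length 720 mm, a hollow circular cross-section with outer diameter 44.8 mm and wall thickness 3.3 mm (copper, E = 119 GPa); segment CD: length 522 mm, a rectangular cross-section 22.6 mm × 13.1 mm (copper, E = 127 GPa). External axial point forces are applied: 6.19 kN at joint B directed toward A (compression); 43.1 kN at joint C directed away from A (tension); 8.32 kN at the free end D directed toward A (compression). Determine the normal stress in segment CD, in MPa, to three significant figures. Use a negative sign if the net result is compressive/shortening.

-28.1 MPa

Internal axial forces (sectioning from the free end, tension +): N_CD = -8.32 kN, N_BC = 34.78 kN, N_AB = 28.59 kN.
A_CD = 296.1 mm².
σ_CD = N_CD/A_CD = -8320/296.1 = -28.1 MPa.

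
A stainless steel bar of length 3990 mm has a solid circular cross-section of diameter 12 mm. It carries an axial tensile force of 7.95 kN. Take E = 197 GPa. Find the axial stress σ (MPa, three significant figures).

70.3 MPa

A = 113.1 mm².
σ = N/A = 7950/113.1 = 70.29 MPa.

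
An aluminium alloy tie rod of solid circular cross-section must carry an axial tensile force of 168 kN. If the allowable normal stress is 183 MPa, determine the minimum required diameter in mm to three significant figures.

34.2 mm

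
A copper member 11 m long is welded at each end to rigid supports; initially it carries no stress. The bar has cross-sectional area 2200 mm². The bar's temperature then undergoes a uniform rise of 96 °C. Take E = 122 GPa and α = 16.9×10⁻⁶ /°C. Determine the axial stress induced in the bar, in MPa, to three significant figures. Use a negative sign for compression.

-198 MPa

Free thermal expansion αLΔT = 16.9e-6 · 11000 · 96 = 17.85 mm.
The walls impose strain ε = −(17.85)/11000 = -1.6224e-03; σ = Eε = 122000 · -1.6224e-03 = -197.9 MPa.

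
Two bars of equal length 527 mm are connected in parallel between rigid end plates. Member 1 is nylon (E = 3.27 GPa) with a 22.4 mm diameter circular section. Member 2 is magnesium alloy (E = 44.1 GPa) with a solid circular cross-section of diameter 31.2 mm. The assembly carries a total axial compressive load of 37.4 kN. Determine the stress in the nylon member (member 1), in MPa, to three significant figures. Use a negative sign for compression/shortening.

A_1 = 394.1 mm².
A_2 = 764.5 mm².
Equal strain + equilibrium ⇒ each member carries load in proportion to AE: A₁E₁ = 1289000 N, A₂E₂ = 33720000 N, ΣAE = 35000000 N.
σ₁ = P·E₁/ΣAE = -37400·3270/35000000 = -3.494 MPa.

-3.49 MPa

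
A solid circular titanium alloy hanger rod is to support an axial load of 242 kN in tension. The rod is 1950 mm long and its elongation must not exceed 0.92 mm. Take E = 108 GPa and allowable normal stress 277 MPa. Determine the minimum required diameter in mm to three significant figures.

77.8 mm

Required area A ≥ P/σ_allow = 242000/277 = 873.6 mm².
For a solid circular section, d ≥ √(4A/π) = 33.35 mm.
Elongation limit: A ≥ PL/(Eδ_allow) = 242000·1950/(108000·0.92) = 4749 mm² ⇒ d ≥ 77.76 mm.
The elongation limit governs.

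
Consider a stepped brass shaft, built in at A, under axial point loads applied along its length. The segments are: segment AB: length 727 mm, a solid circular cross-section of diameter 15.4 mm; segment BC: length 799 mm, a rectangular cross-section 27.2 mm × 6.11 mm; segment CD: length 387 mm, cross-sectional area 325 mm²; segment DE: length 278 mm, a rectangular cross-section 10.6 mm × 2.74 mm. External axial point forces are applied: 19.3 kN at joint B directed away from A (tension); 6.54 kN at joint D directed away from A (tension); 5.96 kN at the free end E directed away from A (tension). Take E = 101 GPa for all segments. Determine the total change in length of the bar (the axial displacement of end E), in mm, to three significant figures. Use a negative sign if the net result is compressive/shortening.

2.54 mm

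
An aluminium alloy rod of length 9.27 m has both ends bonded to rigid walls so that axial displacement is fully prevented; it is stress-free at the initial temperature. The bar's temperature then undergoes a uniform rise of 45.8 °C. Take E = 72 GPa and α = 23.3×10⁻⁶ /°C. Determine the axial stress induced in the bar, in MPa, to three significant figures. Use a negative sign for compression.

-76.8 MPa

Free thermal expansion αLΔT = 23.3e-6 · 9270 · 45.8 = 9.892 mm.
The walls impose strain ε = −(9.892)/9270 = -1.0671e-03; σ = Eε = 72000 · -1.0671e-03 = -76.83 MPa.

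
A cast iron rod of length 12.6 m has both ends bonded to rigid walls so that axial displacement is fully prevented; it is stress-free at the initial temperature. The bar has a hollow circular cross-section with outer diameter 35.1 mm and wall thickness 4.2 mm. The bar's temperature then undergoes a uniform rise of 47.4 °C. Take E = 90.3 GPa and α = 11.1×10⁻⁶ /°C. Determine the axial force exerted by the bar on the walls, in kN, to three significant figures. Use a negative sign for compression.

-19.4 kN

Free thermal expansion αLΔT = 11.1e-6 · 12600 · 47.4 = 6.629 mm.
The walls impose strain ε = −(6.629)/12600 = -5.2614e-04; σ = Eε = 90300 · -5.2614e-04 = -47.51 MPa.
Wall reaction R = σ·A = -47.51·407.7 = -19370 N = -19.37 kN.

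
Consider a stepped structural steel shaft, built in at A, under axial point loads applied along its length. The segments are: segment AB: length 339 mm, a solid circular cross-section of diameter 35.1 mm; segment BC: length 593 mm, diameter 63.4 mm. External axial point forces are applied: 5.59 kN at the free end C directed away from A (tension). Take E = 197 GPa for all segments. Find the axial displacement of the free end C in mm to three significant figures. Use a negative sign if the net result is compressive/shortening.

Internal axial forces (sectioning from the free end, tension +): N_BC = 5.59 kN, N_AB = 5.59 kN.
A_AB = 967.6 mm².
A_BC = 3157 mm².
δ_AB = 5590·339/(967.6·197000) = 0.009941 mm
δ_BC = 5590·593/(3157·197000) = 0.00533 mm
δ = Σδ_i = 0.01527 mm.

0.0153 mm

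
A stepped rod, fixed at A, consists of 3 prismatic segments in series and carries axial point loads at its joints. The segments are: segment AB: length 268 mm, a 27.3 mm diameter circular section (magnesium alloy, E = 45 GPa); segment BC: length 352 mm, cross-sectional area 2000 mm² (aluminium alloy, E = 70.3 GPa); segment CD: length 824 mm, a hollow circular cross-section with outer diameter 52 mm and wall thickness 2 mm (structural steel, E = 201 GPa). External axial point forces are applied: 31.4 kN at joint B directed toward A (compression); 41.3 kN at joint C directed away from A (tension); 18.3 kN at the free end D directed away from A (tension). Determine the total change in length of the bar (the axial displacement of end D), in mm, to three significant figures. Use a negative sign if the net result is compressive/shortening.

0.675 mm

Internal axial forces (sectioning from the free end, tension +): N_CD = 18.3 kN, N_BC = 59.6 kN, N_AB = 28.2 kN.
A_AB = 585.3 mm².
A_CD = 314.2 mm².
δ_AB = 28200·268/(585.3·45000) = 0.2869 mm
δ_BC = 59600·352/(2000·70300) = 0.1492 mm
δ_CD = 18300·824/(314.2·201000) = 0.2388 mm
δ = Σδ_i = 0.6749 mm.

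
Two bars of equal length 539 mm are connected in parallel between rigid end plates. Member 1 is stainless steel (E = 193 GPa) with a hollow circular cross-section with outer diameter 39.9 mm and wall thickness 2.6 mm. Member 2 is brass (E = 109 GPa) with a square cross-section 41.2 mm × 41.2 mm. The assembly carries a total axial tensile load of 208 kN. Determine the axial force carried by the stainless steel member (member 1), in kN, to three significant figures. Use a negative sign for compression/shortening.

50.2 kN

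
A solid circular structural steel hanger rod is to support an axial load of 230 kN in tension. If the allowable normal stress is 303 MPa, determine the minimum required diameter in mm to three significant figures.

Required area A ≥ P/σ_allow = 230000/303 = 759.1 mm².
For a solid circular section, d ≥ √(4A/π) = 31.09 mm.

31.1 mm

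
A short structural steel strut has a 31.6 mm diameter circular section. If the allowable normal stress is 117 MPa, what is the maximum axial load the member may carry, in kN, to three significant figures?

A = 784.3 mm².
P_max = σ_allow · A = 117 · 784.3 = 91760 N = 91.76 kN.

91.8 kN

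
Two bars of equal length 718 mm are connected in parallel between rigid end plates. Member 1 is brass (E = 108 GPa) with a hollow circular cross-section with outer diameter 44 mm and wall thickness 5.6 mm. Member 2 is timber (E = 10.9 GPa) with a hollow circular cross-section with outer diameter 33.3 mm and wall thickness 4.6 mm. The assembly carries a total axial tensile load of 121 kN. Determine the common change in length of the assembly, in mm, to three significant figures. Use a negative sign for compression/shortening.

A_1 = 675.6 mm².
A_2 = 414.8 mm².
Equal strain + equilibrium ⇒ each member carries load in proportion to AE: A₁E₁ = 72960000 N, A₂E₂ = 4521000 N, ΣAE = 77480000 N.
δ = PL/ΣAE = 121000·718/77480000 = 1.121 mm.

1.12 mm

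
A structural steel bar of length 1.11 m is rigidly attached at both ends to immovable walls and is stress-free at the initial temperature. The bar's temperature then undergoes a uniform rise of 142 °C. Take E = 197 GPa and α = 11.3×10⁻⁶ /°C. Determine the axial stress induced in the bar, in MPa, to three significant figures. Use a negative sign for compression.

-316 MPa

Free thermal expansion αLΔT = 11.3e-6 · 1110 · 142 = 1.781 mm.
The walls impose strain ε = −(1.781)/1110 = -1.6046e-03; σ = Eε = 197000 · -1.6046e-03 = -316.1 MPa.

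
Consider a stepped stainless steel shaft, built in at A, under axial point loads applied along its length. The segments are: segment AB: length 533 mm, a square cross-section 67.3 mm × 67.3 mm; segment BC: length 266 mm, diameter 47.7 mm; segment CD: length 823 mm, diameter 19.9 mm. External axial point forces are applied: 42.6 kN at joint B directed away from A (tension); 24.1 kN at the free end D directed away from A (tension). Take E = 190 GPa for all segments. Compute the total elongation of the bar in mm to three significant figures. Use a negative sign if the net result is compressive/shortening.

0.396 mm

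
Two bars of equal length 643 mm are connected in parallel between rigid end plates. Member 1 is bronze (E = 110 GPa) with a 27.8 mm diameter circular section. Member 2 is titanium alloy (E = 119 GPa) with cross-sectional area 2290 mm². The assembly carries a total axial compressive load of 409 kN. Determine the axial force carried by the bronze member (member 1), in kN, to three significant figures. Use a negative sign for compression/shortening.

-80.5 kN

A_1 = 607 mm².
Equal strain + equilibrium ⇒ each member carries load in proportion to AE: A₁E₁ = 66770000 N, A₂E₂ = 272500000 N, ΣAE = 339300000 N.
F₁ = P·A₁E₁/ΣAE = -409000·66770000/339300000 = -80490 N.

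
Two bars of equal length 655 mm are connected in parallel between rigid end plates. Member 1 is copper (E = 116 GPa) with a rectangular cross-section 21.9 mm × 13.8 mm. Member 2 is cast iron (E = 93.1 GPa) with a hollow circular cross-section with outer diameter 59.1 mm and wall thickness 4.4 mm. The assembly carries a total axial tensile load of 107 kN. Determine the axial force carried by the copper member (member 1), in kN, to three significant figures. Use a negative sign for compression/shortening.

35.6 kN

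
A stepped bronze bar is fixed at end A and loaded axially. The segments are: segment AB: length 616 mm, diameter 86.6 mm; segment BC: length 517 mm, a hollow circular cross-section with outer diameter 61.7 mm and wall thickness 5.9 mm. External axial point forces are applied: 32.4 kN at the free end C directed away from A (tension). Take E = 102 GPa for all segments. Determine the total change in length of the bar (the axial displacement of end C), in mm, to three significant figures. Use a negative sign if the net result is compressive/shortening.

0.192 mm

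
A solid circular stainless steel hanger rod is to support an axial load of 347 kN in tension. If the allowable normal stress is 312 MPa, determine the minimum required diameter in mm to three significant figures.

Required area A ≥ P/σ_allow = 347000/312 = 1112 mm².
For a solid circular section, d ≥ √(4A/π) = 37.63 mm.

37.6 mm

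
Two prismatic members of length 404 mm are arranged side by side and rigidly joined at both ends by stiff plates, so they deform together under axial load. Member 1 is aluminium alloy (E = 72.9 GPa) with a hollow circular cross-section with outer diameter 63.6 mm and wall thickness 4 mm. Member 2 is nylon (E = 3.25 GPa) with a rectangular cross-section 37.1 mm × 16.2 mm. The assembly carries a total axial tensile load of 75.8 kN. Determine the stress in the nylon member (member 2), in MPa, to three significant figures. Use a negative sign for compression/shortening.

A_1 = 749 mm².
A_2 = 601 mm².
Equal strain + equilibrium ⇒ each member carries load in proportion to AE: A₁E₁ = 54600000 N, A₂E₂ = 1953000 N, ΣAE = 56550000 N.
σ₂ = P·E₂/ΣAE = 75800·3250/56550000 = 4.356 MPa.

4.36 MPa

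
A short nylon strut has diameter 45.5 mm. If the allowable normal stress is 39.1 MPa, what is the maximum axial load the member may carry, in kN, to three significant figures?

63.6 kN

A = 1626 mm².
P_max = σ_allow · A = 39.1 · 1626 = 63580 N = 63.58 kN.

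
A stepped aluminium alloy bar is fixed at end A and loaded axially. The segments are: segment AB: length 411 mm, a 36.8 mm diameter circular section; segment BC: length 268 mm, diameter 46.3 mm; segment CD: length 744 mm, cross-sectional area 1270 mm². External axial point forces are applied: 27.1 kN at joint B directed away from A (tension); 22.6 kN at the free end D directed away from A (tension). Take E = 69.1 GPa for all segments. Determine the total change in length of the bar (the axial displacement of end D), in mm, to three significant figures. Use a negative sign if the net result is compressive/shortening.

0.522 mm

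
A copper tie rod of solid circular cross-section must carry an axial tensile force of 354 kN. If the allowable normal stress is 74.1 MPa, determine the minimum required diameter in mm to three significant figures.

Required area A ≥ P/σ_allow = 354000/74.1 = 4777 mm².
For a solid circular section, d ≥ √(4A/π) = 77.99 mm.

78.0 mm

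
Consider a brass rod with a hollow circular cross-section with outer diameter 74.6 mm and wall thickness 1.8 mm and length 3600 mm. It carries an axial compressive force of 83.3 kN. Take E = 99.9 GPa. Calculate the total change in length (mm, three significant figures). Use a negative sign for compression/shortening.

-7.29 mm

A = 411.7 mm².
δ_mech = NL/(AE) = -83300·3600/(411.7·99900) = -7.292 mm.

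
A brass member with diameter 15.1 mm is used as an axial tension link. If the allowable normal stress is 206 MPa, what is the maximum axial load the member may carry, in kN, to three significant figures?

36.9 kN

A = 179.1 mm².
P_max = σ_allow · A = 206 · 179.1 = 36890 N = 36.89 kN.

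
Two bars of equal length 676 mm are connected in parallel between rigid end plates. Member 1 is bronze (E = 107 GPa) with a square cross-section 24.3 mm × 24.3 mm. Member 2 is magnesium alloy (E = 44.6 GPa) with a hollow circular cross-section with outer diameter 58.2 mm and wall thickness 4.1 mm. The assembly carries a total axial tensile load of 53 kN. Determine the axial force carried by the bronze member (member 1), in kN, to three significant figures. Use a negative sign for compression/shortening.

35.5 kN

A_1 = 590.5 mm².
A_2 = 696.8 mm².
Equal strain + equilibrium ⇒ each member carries load in proportion to AE: A₁E₁ = 63180000 N, A₂E₂ = 31080000 N, ΣAE = 94260000 N.
F₁ = P·A₁E₁/ΣAE = 53000·63180000/94260000 = 35530 N.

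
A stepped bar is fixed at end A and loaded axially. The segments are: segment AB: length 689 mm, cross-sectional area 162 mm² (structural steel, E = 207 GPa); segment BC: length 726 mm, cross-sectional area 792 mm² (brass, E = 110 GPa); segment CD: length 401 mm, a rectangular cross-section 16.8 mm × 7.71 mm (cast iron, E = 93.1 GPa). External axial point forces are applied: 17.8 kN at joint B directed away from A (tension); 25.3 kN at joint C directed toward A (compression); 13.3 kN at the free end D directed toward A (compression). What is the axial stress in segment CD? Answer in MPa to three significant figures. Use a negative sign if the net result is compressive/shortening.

-103 MPa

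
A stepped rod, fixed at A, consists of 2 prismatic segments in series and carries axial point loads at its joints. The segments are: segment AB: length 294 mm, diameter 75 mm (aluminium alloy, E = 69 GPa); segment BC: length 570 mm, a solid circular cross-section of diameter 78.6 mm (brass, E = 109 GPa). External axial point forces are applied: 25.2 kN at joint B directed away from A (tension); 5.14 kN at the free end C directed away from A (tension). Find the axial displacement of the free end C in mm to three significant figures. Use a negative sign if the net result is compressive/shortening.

Internal axial forces (sectioning from the free end, tension +): N_BC = 5.14 kN, N_AB = 30.34 kN.
A_AB = 4418 mm².
A_BC = 4852 mm².
δ_AB = 30340·294/(4418·69000) = 0.02926 mm
δ_BC = 5140·570/(4852·109000) = 0.00554 mm
δ = Σδ_i = 0.0348 mm.

0.0348 mm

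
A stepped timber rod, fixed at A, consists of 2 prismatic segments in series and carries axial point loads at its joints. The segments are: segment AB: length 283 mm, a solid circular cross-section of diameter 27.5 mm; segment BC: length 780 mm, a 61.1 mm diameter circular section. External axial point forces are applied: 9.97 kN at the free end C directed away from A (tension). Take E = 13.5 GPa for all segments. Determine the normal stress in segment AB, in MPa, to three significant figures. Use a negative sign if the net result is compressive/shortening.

Internal axial forces (sectioning from the free end, tension +): N_BC = 9.97 kN, N_AB = 9.97 kN.
A_AB = 594 mm².
σ_AB = N_AB/A_AB = 9970/594 = 16.79 MPa.

16.8 MPa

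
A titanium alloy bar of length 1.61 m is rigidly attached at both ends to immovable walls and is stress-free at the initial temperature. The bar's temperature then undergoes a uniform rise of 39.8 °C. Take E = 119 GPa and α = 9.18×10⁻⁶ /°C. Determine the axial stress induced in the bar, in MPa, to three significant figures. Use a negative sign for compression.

Free thermal expansion αLΔT = 9.18e-6 · 1610 · 39.8 = 0.5882 mm.
The walls impose strain ε = −(0.5882)/1610 = -3.6536e-04; σ = Eε = 119000 · -3.6536e-04 = -43.48 MPa.

-43.5 MPa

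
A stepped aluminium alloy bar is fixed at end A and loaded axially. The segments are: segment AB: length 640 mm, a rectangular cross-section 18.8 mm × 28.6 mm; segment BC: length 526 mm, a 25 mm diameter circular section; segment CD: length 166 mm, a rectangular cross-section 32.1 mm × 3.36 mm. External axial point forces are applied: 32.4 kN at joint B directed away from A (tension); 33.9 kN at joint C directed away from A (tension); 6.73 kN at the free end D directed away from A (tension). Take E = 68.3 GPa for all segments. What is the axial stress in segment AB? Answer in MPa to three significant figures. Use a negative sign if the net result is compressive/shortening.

136 MPa

Internal axial forces (sectioning from the free end, tension +): N_CD = 6.73 kN, N_BC = 40.63 kN, N_AB = 73.03 kN.
A_AB = 537.7 mm².
σ_AB = N_AB/A_AB = 73030/537.7 = 135.8 MPa.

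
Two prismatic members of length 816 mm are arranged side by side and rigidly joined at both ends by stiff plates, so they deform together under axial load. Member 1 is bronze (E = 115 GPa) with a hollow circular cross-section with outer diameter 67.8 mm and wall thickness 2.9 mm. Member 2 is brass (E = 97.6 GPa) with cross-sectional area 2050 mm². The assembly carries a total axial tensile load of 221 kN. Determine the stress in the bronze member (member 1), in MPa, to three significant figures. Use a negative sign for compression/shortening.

A_1 = 591.3 mm².
Equal strain + equilibrium ⇒ each member carries load in proportion to AE: A₁E₁ = 68000000 N, A₂E₂ = 200100000 N, ΣAE = 268100000 N.
σ₁ = P·E₁/ΣAE = 221000·115000/268100000 = 94.8 MPa.

94.8 MPa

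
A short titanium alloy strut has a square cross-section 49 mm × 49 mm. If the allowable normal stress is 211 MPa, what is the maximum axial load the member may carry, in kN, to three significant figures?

507 kN

A = 2401 mm².
P_max = σ_allow · A = 211 · 2401 = 506600 N = 506.6 kN.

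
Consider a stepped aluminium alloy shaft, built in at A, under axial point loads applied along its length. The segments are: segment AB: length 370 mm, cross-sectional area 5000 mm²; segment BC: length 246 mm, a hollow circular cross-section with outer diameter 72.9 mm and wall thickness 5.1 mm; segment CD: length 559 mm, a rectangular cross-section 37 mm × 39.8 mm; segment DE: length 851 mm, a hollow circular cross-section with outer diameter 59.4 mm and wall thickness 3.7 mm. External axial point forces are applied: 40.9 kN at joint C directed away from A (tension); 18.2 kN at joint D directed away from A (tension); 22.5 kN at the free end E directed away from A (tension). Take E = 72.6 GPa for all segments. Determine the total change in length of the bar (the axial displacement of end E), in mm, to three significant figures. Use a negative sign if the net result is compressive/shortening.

0.958 mm

Internal axial forces (sectioning from the free end, tension +): N_DE = 22.5 kN, N_CD = 40.7 kN, N_BC = 81.6 kN, N_AB = 81.6 kN.
A_BC = 1086 mm².
A_CD = 1473 mm².
A_DE = 647.5 mm².
δ_AB = 81600·370/(5000·72600) = 0.08317 mm
δ_BC = 81600·246/(1086·72600) = 0.2545 mm
δ_CD = 40700·559/(1473·72600) = 0.2128 mm
δ_DE = 22500·851/(647.5·72600) = 0.4074 mm
δ = Σδ_i = 0.9579 mm.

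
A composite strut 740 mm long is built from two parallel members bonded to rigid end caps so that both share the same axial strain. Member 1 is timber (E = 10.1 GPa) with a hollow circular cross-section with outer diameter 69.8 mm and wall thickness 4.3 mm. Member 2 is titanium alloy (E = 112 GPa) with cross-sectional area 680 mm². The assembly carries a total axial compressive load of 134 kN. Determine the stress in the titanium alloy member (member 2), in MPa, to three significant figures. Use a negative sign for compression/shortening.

-176 MPa

A_1 = 884.8 mm².
Equal strain + equilibrium ⇒ each member carries load in proportion to AE: A₁E₁ = 8937000 N, A₂E₂ = 76160000 N, ΣAE = 85100000 N.
σ₂ = P·E₂/ΣAE = -134000·112000/85100000 = -176.4 MPa.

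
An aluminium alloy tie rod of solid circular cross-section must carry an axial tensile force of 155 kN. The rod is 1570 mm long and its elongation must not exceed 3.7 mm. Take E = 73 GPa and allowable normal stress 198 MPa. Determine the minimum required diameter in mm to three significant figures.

Required area A ≥ P/σ_allow = 155000/198 = 782.8 mm².
For a solid circular section, d ≥ √(4A/π) = 31.57 mm.
Elongation limit: A ≥ PL/(Eδ_allow) = 155000·1570/(73000·3.7) = 901 mm² ⇒ d ≥ 33.87 mm.
The elongation limit governs.

33.9 mm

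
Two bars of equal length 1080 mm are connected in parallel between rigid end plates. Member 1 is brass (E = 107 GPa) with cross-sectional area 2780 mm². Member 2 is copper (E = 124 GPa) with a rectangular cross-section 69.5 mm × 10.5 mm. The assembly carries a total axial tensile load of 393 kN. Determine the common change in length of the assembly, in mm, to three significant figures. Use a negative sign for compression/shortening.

A_2 = 729.8 mm².
Equal strain + equilibrium ⇒ each member carries load in proportion to AE: A₁E₁ = 297500000 N, A₂E₂ = 90490000 N, ΣAE = 387900000 N.
δ = PL/ΣAE = 393000·1080/387900000 = 1.094 mm.

1.09 mm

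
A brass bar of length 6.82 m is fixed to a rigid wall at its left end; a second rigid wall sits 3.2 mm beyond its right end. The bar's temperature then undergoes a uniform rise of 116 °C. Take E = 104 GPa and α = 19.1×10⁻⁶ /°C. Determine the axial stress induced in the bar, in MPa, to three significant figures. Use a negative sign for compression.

-182 MPa

Free thermal expansion αLΔT = 19.1e-6 · 6820 · 116 = 15.11 mm.
The walls engage after the gap closes; constrained expansion = 15.11 − 3.2 = 11.91 mm.
The walls impose strain ε = −(11.91)/6820 = -1.7464e-03; σ = Eε = 104000 · -1.7464e-03 = -181.6 MPa.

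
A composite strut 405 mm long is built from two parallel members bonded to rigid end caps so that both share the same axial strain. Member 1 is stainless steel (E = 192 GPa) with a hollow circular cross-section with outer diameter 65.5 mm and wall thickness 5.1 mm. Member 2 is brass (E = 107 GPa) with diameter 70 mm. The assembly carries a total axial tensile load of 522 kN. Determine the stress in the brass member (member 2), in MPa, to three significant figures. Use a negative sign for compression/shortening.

A_1 = 967.7 mm².
A_2 = 3848 mm².
Equal strain + equilibrium ⇒ each member carries load in proportion to AE: A₁E₁ = 185800000 N, A₂E₂ = 411800000 N, ΣAE = 597600000 N.
σ₂ = P·E₂/ΣAE = 522000·107000/597600000 = 93.47 MPa.

93.5 MPa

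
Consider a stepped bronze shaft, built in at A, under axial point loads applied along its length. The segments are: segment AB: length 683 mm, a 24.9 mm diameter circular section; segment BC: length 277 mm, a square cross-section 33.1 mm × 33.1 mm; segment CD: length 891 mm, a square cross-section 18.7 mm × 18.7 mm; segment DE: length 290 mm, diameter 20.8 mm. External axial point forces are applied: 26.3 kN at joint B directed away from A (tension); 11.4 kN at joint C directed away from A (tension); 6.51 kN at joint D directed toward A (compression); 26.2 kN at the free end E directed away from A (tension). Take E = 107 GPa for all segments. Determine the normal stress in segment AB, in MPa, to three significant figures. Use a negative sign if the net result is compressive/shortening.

118 MPa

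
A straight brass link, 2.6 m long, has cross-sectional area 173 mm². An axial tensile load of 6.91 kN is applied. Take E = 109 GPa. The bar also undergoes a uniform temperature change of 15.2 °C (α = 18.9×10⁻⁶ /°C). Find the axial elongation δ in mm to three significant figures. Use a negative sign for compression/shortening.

δ_mech = NL/(AE) = 6910·2600/(173·109000) = 0.9527 mm.
δ_thermal = αLΔT = 18.9e-6·2600·15.2 = 0.7469 mm.
δ = δ_mech + δ_thermal = 1.7 mm.

1.70 mm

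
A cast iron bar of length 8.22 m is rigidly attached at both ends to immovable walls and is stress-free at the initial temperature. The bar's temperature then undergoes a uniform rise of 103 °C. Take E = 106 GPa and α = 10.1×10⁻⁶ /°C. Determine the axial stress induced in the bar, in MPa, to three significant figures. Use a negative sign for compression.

-110 MPa

Free thermal expansion αLΔT = 10.1e-6 · 8220 · 103 = 8.551 mm.
The walls impose strain ε = −(8.551)/8220 = -1.0403e-03; σ = Eε = 106000 · -1.0403e-03 = -110.3 MPa.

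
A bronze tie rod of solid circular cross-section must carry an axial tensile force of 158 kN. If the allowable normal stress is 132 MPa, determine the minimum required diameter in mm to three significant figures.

Required area A ≥ P/σ_allow = 158000/132 = 1197 mm².
For a solid circular section, d ≥ √(4A/π) = 39.04 mm.

39.0 mm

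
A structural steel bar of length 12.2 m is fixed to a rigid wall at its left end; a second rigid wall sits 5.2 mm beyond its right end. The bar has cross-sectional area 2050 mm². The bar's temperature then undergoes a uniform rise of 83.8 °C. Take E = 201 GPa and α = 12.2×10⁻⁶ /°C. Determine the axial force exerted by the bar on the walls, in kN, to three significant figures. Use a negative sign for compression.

-246 kN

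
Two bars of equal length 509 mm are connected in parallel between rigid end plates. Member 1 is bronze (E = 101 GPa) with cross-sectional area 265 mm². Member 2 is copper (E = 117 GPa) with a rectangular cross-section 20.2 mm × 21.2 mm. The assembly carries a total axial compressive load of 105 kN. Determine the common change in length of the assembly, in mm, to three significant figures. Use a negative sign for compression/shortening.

A_2 = 428.2 mm².
Equal strain + equilibrium ⇒ each member carries load in proportion to AE: A₁E₁ = 26760000 N, A₂E₂ = 50100000 N, ΣAE = 76870000 N.
δ = PL/ΣAE = -105000·509/76870000 = -0.6953 mm.

-0.695 mm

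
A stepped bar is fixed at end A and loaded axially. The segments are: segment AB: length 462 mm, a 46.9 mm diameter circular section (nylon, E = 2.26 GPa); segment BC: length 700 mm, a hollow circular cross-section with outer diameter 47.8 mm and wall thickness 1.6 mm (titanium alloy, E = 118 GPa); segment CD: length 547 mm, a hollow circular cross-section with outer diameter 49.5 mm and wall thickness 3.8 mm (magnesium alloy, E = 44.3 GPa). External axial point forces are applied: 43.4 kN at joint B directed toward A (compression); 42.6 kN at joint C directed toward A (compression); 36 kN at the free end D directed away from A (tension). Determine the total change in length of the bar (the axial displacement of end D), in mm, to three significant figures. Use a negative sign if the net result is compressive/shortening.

-5.27 mm

Internal axial forces (sectioning from the free end, tension +): N_CD = 36 kN, N_BC = -6.6 kN, N_AB = -50 kN.
A_AB = 1728 mm².
A_BC = 232.2 mm².
A_CD = 545.6 mm².
δ_AB = -50000·462/(1728·2260) = -5.917 mm
δ_BC = -6600·700/(232.2·118000) = -0.1686 mm
δ_CD = 36000·547/(545.6·44300) = 0.8148 mm
δ = Σδ_i = -5.27 mm.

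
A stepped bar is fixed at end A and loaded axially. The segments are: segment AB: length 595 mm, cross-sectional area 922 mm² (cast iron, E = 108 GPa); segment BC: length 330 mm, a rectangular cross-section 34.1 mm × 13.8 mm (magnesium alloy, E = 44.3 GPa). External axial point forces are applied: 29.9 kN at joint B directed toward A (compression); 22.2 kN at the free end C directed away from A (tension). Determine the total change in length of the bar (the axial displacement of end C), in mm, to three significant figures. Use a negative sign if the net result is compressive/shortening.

Internal axial forces (sectioning from the free end, tension +): N_BC = 22.2 kN, N_AB = -7.7 kN.
A_BC = 470.6 mm².
δ_AB = -7700·595/(922·108000) = -0.04601 mm
δ_BC = 22200·330/(470.6·44300) = 0.3514 mm
δ = Σδ_i = 0.3054 mm.

0.305 mm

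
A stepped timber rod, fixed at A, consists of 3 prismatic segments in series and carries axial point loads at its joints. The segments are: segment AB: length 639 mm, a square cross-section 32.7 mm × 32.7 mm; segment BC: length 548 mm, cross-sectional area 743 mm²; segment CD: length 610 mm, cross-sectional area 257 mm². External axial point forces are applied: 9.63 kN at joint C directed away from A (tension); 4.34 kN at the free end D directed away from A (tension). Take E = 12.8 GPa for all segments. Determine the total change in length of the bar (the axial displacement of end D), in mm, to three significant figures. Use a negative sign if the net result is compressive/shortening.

2.26 mm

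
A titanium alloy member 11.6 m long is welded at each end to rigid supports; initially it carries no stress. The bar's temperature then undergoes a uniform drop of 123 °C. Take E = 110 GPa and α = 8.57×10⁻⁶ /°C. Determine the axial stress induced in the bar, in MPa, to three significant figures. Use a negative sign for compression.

116 MPa

Free thermal expansion αLΔT = 8.57e-6 · 11600 · -123 = -12.23 mm.
The walls impose strain ε = −(-12.23)/11600 = 1.0541e-03; σ = Eε = 110000 · 1.0541e-03 = 116 MPa.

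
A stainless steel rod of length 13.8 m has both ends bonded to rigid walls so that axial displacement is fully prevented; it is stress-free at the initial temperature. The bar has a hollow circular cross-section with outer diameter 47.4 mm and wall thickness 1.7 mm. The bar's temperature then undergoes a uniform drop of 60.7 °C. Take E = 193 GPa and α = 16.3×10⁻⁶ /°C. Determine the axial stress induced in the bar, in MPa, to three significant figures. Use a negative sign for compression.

191 MPa

Free thermal expansion αLΔT = 16.3e-6 · 13800 · -60.7 = -13.65 mm.
The walls impose strain ε = −(-13.65)/13800 = 9.8941e-04; σ = Eε = 193000 · 9.8941e-04 = 191 MPa.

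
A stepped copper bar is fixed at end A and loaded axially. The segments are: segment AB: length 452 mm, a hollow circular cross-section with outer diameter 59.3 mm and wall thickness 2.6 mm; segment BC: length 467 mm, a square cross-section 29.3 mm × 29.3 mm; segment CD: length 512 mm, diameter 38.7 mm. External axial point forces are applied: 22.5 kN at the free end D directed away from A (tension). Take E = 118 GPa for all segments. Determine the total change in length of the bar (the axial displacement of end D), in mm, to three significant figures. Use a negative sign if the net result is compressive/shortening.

Internal axial forces (sectioning from the free end, tension +): N_CD = 22.5 kN, N_BC = 22.5 kN, N_AB = 22.5 kN.
A_AB = 463.1 mm².
A_BC = 858.5 mm².
A_CD = 1176 mm².
δ_AB = 22500·452/(463.1·118000) = 0.1861 mm
δ_BC = 22500·467/(858.5·118000) = 0.1037 mm
δ_CD = 22500·512/(1176·118000) = 0.083 mm
δ = Σδ_i = 0.3728 mm.

0.373 mm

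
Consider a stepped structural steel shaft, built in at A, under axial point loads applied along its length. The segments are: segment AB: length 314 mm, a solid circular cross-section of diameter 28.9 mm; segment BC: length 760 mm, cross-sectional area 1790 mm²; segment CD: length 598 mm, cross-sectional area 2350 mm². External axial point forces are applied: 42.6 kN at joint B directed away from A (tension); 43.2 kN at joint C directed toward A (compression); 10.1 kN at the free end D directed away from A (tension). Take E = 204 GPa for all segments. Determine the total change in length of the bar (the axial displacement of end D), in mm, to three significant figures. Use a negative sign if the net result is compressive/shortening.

-0.0340 mm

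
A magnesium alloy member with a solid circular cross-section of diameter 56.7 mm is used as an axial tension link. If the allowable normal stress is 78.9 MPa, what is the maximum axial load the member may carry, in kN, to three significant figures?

199 kN

A = 2525 mm².
P_max = σ_allow · A = 78.9 · 2525 = 199200 N = 199.2 kN.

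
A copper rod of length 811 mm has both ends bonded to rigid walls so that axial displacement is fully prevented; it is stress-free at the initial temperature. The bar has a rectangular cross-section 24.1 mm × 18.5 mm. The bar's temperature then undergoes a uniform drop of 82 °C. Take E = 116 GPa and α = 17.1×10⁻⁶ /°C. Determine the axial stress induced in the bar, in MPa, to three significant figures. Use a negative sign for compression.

Free thermal expansion αLΔT = 17.1e-6 · 811 · -82 = -1.137 mm.
The walls impose strain ε = −(-1.137)/811 = 1.4022e-03; σ = Eε = 116000 · 1.4022e-03 = 162.7 MPa.

163 MPa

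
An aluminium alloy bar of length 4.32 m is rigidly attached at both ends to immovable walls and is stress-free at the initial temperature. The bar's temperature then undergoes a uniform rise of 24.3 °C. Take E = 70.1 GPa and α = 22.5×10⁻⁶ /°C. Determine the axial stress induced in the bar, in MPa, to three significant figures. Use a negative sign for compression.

-38.3 MPa

Free thermal expansion αLΔT = 22.5e-6 · 4320 · 24.3 = 2.362 mm.
The walls impose strain ε = −(2.362)/4320 = -5.4675e-04; σ = Eε = 70100 · -5.4675e-04 = -38.33 MPa.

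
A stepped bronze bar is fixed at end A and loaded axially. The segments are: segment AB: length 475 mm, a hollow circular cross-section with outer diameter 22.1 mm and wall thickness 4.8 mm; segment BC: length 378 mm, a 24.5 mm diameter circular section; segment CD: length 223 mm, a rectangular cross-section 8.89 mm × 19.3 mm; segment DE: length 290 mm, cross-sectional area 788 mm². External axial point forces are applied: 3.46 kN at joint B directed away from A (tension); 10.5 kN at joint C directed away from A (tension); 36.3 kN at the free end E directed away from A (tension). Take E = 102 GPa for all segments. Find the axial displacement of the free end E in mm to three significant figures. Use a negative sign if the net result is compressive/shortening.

1.86 mm

Internal axial forces (sectioning from the free end, tension +): N_DE = 36.3 kN, N_CD = 36.3 kN, N_BC = 46.8 kN, N_AB = 50.26 kN.
A_AB = 260.9 mm².
A_BC = 471.4 mm².
A_CD = 171.6 mm².
δ_AB = 50260·475/(260.9·102000) = 0.8972 mm
δ_BC = 46800·378/(471.4·102000) = 0.3679 mm
δ_CD = 36300·223/(171.6·102000) = 0.4625 mm
δ_DE = 36300·290/(788·102000) = 0.131 mm
δ = Σδ_i = 1.859 mm.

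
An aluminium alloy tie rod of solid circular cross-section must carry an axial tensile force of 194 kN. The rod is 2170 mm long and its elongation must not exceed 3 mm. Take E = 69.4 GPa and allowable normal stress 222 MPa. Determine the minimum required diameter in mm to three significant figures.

Required area A ≥ P/σ_allow = 194000/222 = 873.9 mm².
For a solid circular section, d ≥ √(4A/π) = 33.36 mm.
Elongation limit: A ≥ PL/(Eδ_allow) = 194000·2170/(69400·3) = 2022 mm² ⇒ d ≥ 50.74 mm.
The elongation limit governs.

50.7 mm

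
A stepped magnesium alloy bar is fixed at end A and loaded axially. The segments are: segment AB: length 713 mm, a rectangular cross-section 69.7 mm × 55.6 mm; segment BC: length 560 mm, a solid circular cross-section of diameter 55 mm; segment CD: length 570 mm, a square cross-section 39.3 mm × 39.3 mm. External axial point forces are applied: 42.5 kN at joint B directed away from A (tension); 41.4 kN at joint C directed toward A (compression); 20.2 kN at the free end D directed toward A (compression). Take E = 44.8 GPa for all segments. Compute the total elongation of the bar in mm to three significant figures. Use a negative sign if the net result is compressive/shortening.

-0.569 mm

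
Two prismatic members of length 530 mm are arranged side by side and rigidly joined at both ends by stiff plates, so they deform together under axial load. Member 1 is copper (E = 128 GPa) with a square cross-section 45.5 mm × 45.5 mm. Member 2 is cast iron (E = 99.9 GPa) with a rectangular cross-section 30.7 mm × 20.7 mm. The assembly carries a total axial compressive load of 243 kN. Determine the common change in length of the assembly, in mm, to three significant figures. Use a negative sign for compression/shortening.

A_1 = 2070 mm².
A_2 = 635.5 mm².
Equal strain + equilibrium ⇒ each member carries load in proportion to AE: A₁E₁ = 265000000 N, A₂E₂ = 63490000 N, ΣAE = 328500000 N.
δ = PL/ΣAE = -243000·530/328500000 = -0.3921 mm.

-0.392 mm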